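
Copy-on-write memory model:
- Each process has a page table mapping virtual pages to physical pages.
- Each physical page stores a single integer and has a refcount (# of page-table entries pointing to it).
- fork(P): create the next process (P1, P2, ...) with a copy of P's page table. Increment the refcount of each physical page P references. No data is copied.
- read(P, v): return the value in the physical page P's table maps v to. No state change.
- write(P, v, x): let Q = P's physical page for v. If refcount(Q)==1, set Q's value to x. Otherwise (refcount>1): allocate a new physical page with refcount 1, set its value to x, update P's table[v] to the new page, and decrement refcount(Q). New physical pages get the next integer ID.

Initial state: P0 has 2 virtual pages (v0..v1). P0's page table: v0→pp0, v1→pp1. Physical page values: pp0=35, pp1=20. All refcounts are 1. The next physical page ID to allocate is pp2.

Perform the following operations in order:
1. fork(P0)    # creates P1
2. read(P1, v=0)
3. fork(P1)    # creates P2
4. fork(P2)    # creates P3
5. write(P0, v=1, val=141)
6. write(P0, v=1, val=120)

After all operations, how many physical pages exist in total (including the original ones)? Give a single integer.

Op 1: fork(P0) -> P1. 2 ppages; refcounts: pp0:2 pp1:2
Op 2: read(P1, v0) -> 35. No state change.
Op 3: fork(P1) -> P2. 2 ppages; refcounts: pp0:3 pp1:3
Op 4: fork(P2) -> P3. 2 ppages; refcounts: pp0:4 pp1:4
Op 5: write(P0, v1, 141). refcount(pp1)=4>1 -> COPY to pp2. 3 ppages; refcounts: pp0:4 pp1:3 pp2:1
Op 6: write(P0, v1, 120). refcount(pp2)=1 -> write in place. 3 ppages; refcounts: pp0:4 pp1:3 pp2:1

Answer: 3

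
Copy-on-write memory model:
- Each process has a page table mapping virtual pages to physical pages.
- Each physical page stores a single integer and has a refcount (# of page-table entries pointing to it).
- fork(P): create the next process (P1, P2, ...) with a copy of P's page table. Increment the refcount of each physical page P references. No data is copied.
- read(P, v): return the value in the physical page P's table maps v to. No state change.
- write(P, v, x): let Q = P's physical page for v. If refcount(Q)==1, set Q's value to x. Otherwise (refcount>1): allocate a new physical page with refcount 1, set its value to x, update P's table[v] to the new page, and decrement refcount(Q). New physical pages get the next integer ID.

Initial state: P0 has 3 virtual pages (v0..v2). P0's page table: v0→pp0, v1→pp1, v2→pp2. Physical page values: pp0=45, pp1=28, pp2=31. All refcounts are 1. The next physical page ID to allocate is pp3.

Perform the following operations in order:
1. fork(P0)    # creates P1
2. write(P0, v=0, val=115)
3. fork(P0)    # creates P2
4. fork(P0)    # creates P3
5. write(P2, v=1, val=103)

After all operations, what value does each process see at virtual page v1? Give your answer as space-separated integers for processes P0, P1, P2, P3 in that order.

Answer: 28 28 103 28

Derivation:
Op 1: fork(P0) -> P1. 3 ppages; refcounts: pp0:2 pp1:2 pp2:2
Op 2: write(P0, v0, 115). refcount(pp0)=2>1 -> COPY to pp3. 4 ppages; refcounts: pp0:1 pp1:2 pp2:2 pp3:1
Op 3: fork(P0) -> P2. 4 ppages; refcounts: pp0:1 pp1:3 pp2:3 pp3:2
Op 4: fork(P0) -> P3. 4 ppages; refcounts: pp0:1 pp1:4 pp2:4 pp3:3
Op 5: write(P2, v1, 103). refcount(pp1)=4>1 -> COPY to pp4. 5 ppages; refcounts: pp0:1 pp1:3 pp2:4 pp3:3 pp4:1
P0: v1 -> pp1 = 28
P1: v1 -> pp1 = 28
P2: v1 -> pp4 = 103
P3: v1 -> pp1 = 28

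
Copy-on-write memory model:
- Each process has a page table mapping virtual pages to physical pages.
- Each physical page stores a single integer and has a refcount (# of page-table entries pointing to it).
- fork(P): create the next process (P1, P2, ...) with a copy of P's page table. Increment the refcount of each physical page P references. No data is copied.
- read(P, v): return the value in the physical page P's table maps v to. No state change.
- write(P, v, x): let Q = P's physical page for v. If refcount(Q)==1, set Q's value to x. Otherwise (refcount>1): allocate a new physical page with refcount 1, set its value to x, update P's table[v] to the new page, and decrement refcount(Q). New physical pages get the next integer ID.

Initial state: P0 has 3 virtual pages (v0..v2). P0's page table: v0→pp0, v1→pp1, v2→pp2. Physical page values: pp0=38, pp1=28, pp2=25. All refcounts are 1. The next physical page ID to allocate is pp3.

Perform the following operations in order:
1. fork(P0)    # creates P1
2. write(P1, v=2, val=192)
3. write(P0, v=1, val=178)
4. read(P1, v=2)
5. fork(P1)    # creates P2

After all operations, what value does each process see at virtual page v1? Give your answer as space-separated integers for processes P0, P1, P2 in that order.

Op 1: fork(P0) -> P1. 3 ppages; refcounts: pp0:2 pp1:2 pp2:2
Op 2: write(P1, v2, 192). refcount(pp2)=2>1 -> COPY to pp3. 4 ppages; refcounts: pp0:2 pp1:2 pp2:1 pp3:1
Op 3: write(P0, v1, 178). refcount(pp1)=2>1 -> COPY to pp4. 5 ppages; refcounts: pp0:2 pp1:1 pp2:1 pp3:1 pp4:1
Op 4: read(P1, v2) -> 192. No state change.
Op 5: fork(P1) -> P2. 5 ppages; refcounts: pp0:3 pp1:2 pp2:1 pp3:2 pp4:1
P0: v1 -> pp4 = 178
P1: v1 -> pp1 = 28
P2: v1 -> pp1 = 28

Answer: 178 28 28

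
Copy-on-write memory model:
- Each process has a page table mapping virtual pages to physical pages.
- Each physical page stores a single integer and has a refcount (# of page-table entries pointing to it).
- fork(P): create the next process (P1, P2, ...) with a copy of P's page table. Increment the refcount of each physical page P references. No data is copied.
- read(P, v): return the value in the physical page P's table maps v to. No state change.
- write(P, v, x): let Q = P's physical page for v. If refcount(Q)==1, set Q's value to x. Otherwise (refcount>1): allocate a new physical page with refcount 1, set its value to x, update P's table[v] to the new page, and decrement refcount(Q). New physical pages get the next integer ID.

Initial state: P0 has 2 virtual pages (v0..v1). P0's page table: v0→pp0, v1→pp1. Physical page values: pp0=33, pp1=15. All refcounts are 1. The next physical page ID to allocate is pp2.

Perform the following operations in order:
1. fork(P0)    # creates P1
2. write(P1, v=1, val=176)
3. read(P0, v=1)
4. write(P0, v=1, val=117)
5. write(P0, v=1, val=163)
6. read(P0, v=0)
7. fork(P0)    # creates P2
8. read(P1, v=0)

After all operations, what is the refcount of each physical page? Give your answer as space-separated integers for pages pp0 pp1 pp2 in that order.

Op 1: fork(P0) -> P1. 2 ppages; refcounts: pp0:2 pp1:2
Op 2: write(P1, v1, 176). refcount(pp1)=2>1 -> COPY to pp2. 3 ppages; refcounts: pp0:2 pp1:1 pp2:1
Op 3: read(P0, v1) -> 15. No state change.
Op 4: write(P0, v1, 117). refcount(pp1)=1 -> write in place. 3 ppages; refcounts: pp0:2 pp1:1 pp2:1
Op 5: write(P0, v1, 163). refcount(pp1)=1 -> write in place. 3 ppages; refcounts: pp0:2 pp1:1 pp2:1
Op 6: read(P0, v0) -> 33. No state change.
Op 7: fork(P0) -> P2. 3 ppages; refcounts: pp0:3 pp1:2 pp2:1
Op 8: read(P1, v0) -> 33. No state change.

Answer: 3 2 1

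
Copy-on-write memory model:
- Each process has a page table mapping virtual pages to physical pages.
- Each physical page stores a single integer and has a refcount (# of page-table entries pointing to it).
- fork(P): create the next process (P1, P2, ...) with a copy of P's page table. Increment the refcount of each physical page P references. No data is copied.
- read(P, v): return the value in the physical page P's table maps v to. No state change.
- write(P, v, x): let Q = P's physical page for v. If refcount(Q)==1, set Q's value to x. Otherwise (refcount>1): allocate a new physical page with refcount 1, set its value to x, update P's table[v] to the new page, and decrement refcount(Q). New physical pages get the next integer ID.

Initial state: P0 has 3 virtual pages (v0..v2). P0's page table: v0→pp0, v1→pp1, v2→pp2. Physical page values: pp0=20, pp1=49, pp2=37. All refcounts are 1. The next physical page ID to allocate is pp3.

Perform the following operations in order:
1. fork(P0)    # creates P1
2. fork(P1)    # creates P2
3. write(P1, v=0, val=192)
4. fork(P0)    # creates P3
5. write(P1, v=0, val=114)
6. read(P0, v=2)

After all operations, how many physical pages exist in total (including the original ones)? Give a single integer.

Op 1: fork(P0) -> P1. 3 ppages; refcounts: pp0:2 pp1:2 pp2:2
Op 2: fork(P1) -> P2. 3 ppages; refcounts: pp0:3 pp1:3 pp2:3
Op 3: write(P1, v0, 192). refcount(pp0)=3>1 -> COPY to pp3. 4 ppages; refcounts: pp0:2 pp1:3 pp2:3 pp3:1
Op 4: fork(P0) -> P3. 4 ppages; refcounts: pp0:3 pp1:4 pp2:4 pp3:1
Op 5: write(P1, v0, 114). refcount(pp3)=1 -> write in place. 4 ppages; refcounts: pp0:3 pp1:4 pp2:4 pp3:1
Op 6: read(P0, v2) -> 37. No state change.

Answer: 4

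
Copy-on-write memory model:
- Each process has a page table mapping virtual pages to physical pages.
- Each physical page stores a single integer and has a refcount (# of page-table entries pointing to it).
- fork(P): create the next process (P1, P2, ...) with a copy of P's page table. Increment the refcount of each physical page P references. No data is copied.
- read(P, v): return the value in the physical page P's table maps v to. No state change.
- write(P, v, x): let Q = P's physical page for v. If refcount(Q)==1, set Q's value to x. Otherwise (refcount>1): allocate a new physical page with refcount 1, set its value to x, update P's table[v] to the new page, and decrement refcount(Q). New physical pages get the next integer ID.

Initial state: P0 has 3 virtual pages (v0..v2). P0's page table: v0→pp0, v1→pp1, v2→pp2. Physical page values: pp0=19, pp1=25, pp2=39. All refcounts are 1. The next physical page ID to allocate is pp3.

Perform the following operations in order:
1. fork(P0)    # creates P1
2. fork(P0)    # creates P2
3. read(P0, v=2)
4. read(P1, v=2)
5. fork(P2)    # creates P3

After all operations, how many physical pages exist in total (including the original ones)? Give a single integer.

Op 1: fork(P0) -> P1. 3 ppages; refcounts: pp0:2 pp1:2 pp2:2
Op 2: fork(P0) -> P2. 3 ppages; refcounts: pp0:3 pp1:3 pp2:3
Op 3: read(P0, v2) -> 39. No state change.
Op 4: read(P1, v2) -> 39. No state change.
Op 5: fork(P2) -> P3. 3 ppages; refcounts: pp0:4 pp1:4 pp2:4

Answer: 3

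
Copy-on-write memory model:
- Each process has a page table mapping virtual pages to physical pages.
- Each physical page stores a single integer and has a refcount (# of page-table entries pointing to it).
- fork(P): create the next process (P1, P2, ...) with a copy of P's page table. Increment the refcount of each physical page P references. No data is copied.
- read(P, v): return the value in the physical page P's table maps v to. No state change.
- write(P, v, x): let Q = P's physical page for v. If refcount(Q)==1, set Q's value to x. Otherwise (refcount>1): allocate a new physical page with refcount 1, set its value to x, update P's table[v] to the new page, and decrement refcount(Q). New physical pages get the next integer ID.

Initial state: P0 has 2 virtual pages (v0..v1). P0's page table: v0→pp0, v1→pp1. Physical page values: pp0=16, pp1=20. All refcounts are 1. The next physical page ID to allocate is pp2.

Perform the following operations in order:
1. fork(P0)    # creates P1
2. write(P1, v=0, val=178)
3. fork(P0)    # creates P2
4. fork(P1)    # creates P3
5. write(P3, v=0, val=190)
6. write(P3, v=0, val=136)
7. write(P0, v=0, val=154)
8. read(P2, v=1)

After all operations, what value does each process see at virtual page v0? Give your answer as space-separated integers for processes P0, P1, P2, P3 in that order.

Answer: 154 178 16 136

Derivation:
Op 1: fork(P0) -> P1. 2 ppages; refcounts: pp0:2 pp1:2
Op 2: write(P1, v0, 178). refcount(pp0)=2>1 -> COPY to pp2. 3 ppages; refcounts: pp0:1 pp1:2 pp2:1
Op 3: fork(P0) -> P2. 3 ppages; refcounts: pp0:2 pp1:3 pp2:1
Op 4: fork(P1) -> P3. 3 ppages; refcounts: pp0:2 pp1:4 pp2:2
Op 5: write(P3, v0, 190). refcount(pp2)=2>1 -> COPY to pp3. 4 ppages; refcounts: pp0:2 pp1:4 pp2:1 pp3:1
Op 6: write(P3, v0, 136). refcount(pp3)=1 -> write in place. 4 ppages; refcounts: pp0:2 pp1:4 pp2:1 pp3:1
Op 7: write(P0, v0, 154). refcount(pp0)=2>1 -> COPY to pp4. 5 ppages; refcounts: pp0:1 pp1:4 pp2:1 pp3:1 pp4:1
Op 8: read(P2, v1) -> 20. No state change.
P0: v0 -> pp4 = 154
P1: v0 -> pp2 = 178
P2: v0 -> pp0 = 16
P3: v0 -> pp3 = 136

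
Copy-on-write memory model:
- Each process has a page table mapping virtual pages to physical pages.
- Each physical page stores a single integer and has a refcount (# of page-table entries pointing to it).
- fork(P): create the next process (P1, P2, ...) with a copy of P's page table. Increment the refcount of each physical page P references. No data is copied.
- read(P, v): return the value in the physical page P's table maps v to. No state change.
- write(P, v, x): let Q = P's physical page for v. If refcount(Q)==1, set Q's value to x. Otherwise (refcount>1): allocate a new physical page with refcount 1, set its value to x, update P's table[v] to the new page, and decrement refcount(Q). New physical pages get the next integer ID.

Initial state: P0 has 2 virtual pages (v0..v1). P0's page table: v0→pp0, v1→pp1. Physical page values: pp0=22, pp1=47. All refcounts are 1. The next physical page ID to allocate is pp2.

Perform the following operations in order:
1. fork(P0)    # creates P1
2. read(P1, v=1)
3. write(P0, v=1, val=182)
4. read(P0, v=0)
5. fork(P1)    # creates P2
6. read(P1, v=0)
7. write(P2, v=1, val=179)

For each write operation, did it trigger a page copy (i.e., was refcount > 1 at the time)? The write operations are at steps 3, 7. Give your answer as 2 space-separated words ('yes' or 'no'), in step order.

Op 1: fork(P0) -> P1. 2 ppages; refcounts: pp0:2 pp1:2
Op 2: read(P1, v1) -> 47. No state change.
Op 3: write(P0, v1, 182). refcount(pp1)=2>1 -> COPY to pp2. 3 ppages; refcounts: pp0:2 pp1:1 pp2:1
Op 4: read(P0, v0) -> 22. No state change.
Op 5: fork(P1) -> P2. 3 ppages; refcounts: pp0:3 pp1:2 pp2:1
Op 6: read(P1, v0) -> 22. No state change.
Op 7: write(P2, v1, 179). refcount(pp1)=2>1 -> COPY to pp3. 4 ppages; refcounts: pp0:3 pp1:1 pp2:1 pp3:1

yes yes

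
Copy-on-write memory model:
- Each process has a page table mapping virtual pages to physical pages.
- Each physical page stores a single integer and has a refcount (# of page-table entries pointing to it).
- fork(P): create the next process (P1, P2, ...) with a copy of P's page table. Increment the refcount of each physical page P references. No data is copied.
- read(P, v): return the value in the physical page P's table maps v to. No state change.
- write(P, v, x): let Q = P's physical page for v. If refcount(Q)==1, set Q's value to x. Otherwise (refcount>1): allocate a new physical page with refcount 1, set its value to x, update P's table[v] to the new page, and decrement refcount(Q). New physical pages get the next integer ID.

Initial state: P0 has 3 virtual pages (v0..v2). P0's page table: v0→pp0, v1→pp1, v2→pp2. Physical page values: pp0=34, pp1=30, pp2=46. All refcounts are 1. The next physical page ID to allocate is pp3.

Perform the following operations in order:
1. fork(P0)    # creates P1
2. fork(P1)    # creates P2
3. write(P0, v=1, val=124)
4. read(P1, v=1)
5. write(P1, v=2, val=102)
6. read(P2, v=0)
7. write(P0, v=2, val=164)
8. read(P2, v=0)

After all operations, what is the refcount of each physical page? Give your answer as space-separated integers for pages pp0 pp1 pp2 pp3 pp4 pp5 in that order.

Op 1: fork(P0) -> P1. 3 ppages; refcounts: pp0:2 pp1:2 pp2:2
Op 2: fork(P1) -> P2. 3 ppages; refcounts: pp0:3 pp1:3 pp2:3
Op 3: write(P0, v1, 124). refcount(pp1)=3>1 -> COPY to pp3. 4 ppages; refcounts: pp0:3 pp1:2 pp2:3 pp3:1
Op 4: read(P1, v1) -> 30. No state change.
Op 5: write(P1, v2, 102). refcount(pp2)=3>1 -> COPY to pp4. 5 ppages; refcounts: pp0:3 pp1:2 pp2:2 pp3:1 pp4:1
Op 6: read(P2, v0) -> 34. No state change.
Op 7: write(P0, v2, 164). refcount(pp2)=2>1 -> COPY to pp5. 6 ppages; refcounts: pp0:3 pp1:2 pp2:1 pp3:1 pp4:1 pp5:1
Op 8: read(P2, v0) -> 34. No state change.

Answer: 3 2 1 1 1 1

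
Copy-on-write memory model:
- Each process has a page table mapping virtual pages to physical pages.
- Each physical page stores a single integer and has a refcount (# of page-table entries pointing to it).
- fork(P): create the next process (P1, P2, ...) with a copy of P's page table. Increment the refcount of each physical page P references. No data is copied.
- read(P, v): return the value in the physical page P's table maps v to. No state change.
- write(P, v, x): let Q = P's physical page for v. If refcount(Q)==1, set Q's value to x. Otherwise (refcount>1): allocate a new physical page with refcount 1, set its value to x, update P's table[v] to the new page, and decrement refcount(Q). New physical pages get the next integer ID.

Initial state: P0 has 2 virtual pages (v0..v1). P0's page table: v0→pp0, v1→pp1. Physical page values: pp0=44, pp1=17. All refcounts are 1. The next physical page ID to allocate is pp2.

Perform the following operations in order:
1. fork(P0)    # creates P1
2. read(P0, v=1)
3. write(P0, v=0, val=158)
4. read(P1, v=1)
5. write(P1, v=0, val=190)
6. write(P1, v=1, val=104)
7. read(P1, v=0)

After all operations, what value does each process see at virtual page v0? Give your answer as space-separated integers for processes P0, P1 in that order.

Answer: 158 190

Derivation:
Op 1: fork(P0) -> P1. 2 ppages; refcounts: pp0:2 pp1:2
Op 2: read(P0, v1) -> 17. No state change.
Op 3: write(P0, v0, 158). refcount(pp0)=2>1 -> COPY to pp2. 3 ppages; refcounts: pp0:1 pp1:2 pp2:1
Op 4: read(P1, v1) -> 17. No state change.
Op 5: write(P1, v0, 190). refcount(pp0)=1 -> write in place. 3 ppages; refcounts: pp0:1 pp1:2 pp2:1
Op 6: write(P1, v1, 104). refcount(pp1)=2>1 -> COPY to pp3. 4 ppages; refcounts: pp0:1 pp1:1 pp2:1 pp3:1
Op 7: read(P1, v0) -> 190. No state change.
P0: v0 -> pp2 = 158
P1: v0 -> pp0 = 190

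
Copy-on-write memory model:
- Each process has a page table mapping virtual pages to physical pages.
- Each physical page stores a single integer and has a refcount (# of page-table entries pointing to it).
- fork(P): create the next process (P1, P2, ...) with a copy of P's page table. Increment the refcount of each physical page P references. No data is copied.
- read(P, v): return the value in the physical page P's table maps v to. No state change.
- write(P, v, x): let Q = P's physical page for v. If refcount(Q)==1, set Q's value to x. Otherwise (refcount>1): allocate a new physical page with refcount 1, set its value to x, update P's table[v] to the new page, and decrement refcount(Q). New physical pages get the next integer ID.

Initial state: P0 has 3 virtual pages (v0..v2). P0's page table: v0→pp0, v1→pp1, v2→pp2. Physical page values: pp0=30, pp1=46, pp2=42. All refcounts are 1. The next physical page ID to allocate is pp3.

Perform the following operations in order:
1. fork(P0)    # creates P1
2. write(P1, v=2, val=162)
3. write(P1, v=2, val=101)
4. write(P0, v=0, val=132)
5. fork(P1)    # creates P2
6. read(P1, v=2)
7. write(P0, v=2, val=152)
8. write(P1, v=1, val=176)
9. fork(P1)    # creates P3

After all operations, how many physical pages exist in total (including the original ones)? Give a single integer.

Answer: 6

Derivation:
Op 1: fork(P0) -> P1. 3 ppages; refcounts: pp0:2 pp1:2 pp2:2
Op 2: write(P1, v2, 162). refcount(pp2)=2>1 -> COPY to pp3. 4 ppages; refcounts: pp0:2 pp1:2 pp2:1 pp3:1
Op 3: write(P1, v2, 101). refcount(pp3)=1 -> write in place. 4 ppages; refcounts: pp0:2 pp1:2 pp2:1 pp3:1
Op 4: write(P0, v0, 132). refcount(pp0)=2>1 -> COPY to pp4. 5 ppages; refcounts: pp0:1 pp1:2 pp2:1 pp3:1 pp4:1
Op 5: fork(P1) -> P2. 5 ppages; refcounts: pp0:2 pp1:3 pp2:1 pp3:2 pp4:1
Op 6: read(P1, v2) -> 101. No state change.
Op 7: write(P0, v2, 152). refcount(pp2)=1 -> write in place. 5 ppages; refcounts: pp0:2 pp1:3 pp2:1 pp3:2 pp4:1
Op 8: write(P1, v1, 176). refcount(pp1)=3>1 -> COPY to pp5. 6 ppages; refcounts: pp0:2 pp1:2 pp2:1 pp3:2 pp4:1 pp5:1
Op 9: fork(P1) -> P3. 6 ppages; refcounts: pp0:3 pp1:2 pp2:1 pp3:3 pp4:1 pp5:2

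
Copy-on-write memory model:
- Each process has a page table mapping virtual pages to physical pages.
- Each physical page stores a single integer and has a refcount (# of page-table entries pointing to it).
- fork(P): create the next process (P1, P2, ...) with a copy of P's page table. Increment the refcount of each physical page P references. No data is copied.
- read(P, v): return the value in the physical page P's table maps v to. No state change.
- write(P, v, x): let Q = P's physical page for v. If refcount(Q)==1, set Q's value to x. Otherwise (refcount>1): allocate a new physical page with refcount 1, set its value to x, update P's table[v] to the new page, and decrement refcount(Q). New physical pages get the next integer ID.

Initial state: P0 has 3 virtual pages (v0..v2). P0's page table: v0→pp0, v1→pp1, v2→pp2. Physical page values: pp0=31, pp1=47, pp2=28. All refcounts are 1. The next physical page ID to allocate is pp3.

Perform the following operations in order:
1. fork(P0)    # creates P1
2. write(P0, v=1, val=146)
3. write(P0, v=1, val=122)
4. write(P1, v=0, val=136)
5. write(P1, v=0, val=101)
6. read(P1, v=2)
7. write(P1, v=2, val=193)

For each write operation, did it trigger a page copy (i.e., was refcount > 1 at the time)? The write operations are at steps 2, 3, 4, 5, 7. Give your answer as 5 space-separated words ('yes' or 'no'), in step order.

Op 1: fork(P0) -> P1. 3 ppages; refcounts: pp0:2 pp1:2 pp2:2
Op 2: write(P0, v1, 146). refcount(pp1)=2>1 -> COPY to pp3. 4 ppages; refcounts: pp0:2 pp1:1 pp2:2 pp3:1
Op 3: write(P0, v1, 122). refcount(pp3)=1 -> write in place. 4 ppages; refcounts: pp0:2 pp1:1 pp2:2 pp3:1
Op 4: write(P1, v0, 136). refcount(pp0)=2>1 -> COPY to pp4. 5 ppages; refcounts: pp0:1 pp1:1 pp2:2 pp3:1 pp4:1
Op 5: write(P1, v0, 101). refcount(pp4)=1 -> write in place. 5 ppages; refcounts: pp0:1 pp1:1 pp2:2 pp3:1 pp4:1
Op 6: read(P1, v2) -> 28. No state change.
Op 7: write(P1, v2, 193). refcount(pp2)=2>1 -> COPY to pp5. 6 ppages; refcounts: pp0:1 pp1:1 pp2:1 pp3:1 pp4:1 pp5:1

yes no yes no yes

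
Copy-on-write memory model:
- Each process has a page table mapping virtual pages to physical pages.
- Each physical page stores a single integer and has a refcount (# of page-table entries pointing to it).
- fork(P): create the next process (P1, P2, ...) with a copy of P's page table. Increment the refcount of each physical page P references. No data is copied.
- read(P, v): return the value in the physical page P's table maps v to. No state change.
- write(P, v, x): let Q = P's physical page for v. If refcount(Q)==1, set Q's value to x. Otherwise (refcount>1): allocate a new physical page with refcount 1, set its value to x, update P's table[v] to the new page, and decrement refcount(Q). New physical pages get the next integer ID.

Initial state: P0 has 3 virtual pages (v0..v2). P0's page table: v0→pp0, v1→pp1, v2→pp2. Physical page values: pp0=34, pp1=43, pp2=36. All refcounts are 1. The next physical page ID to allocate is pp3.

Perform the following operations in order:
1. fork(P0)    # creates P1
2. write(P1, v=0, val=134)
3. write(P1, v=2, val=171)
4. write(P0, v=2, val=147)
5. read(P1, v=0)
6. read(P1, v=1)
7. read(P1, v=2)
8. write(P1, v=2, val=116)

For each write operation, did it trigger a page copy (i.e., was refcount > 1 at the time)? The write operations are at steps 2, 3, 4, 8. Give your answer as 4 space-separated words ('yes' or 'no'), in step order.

Op 1: fork(P0) -> P1. 3 ppages; refcounts: pp0:2 pp1:2 pp2:2
Op 2: write(P1, v0, 134). refcount(pp0)=2>1 -> COPY to pp3. 4 ppages; refcounts: pp0:1 pp1:2 pp2:2 pp3:1
Op 3: write(P1, v2, 171). refcount(pp2)=2>1 -> COPY to pp4. 5 ppages; refcounts: pp0:1 pp1:2 pp2:1 pp3:1 pp4:1
Op 4: write(P0, v2, 147). refcount(pp2)=1 -> write in place. 5 ppages; refcounts: pp0:1 pp1:2 pp2:1 pp3:1 pp4:1
Op 5: read(P1, v0) -> 134. No state change.
Op 6: read(P1, v1) -> 43. No state change.
Op 7: read(P1, v2) -> 171. No state change.
Op 8: write(P1, v2, 116). refcount(pp4)=1 -> write in place. 5 ppages; refcounts: pp0:1 pp1:2 pp2:1 pp3:1 pp4:1

yes yes no no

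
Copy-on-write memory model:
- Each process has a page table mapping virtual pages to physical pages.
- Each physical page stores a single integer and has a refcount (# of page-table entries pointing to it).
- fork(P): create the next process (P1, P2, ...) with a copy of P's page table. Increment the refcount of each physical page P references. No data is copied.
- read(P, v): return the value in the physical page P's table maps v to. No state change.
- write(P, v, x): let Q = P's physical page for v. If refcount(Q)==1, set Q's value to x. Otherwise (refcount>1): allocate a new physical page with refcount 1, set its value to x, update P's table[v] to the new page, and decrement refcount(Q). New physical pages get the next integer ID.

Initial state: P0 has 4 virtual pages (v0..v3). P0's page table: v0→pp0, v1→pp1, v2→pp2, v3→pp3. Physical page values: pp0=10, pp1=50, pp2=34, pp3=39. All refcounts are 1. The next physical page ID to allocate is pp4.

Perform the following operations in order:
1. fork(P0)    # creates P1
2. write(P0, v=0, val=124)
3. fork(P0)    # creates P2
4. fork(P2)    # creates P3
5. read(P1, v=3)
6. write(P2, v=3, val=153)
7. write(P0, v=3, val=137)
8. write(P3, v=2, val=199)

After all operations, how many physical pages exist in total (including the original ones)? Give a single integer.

Answer: 8

Derivation:
Op 1: fork(P0) -> P1. 4 ppages; refcounts: pp0:2 pp1:2 pp2:2 pp3:2
Op 2: write(P0, v0, 124). refcount(pp0)=2>1 -> COPY to pp4. 5 ppages; refcounts: pp0:1 pp1:2 pp2:2 pp3:2 pp4:1
Op 3: fork(P0) -> P2. 5 ppages; refcounts: pp0:1 pp1:3 pp2:3 pp3:3 pp4:2
Op 4: fork(P2) -> P3. 5 ppages; refcounts: pp0:1 pp1:4 pp2:4 pp3:4 pp4:3
Op 5: read(P1, v3) -> 39. No state change.
Op 6: write(P2, v3, 153). refcount(pp3)=4>1 -> COPY to pp5. 6 ppages; refcounts: pp0:1 pp1:4 pp2:4 pp3:3 pp4:3 pp5:1
Op 7: write(P0, v3, 137). refcount(pp3)=3>1 -> COPY to pp6. 7 ppages; refcounts: pp0:1 pp1:4 pp2:4 pp3:2 pp4:3 pp5:1 pp6:1
Op 8: write(P3, v2, 199). refcount(pp2)=4>1 -> COPY to pp7. 8 ppages; refcounts: pp0:1 pp1:4 pp2:3 pp3:2 pp4:3 pp5:1 pp6:1 pp7:1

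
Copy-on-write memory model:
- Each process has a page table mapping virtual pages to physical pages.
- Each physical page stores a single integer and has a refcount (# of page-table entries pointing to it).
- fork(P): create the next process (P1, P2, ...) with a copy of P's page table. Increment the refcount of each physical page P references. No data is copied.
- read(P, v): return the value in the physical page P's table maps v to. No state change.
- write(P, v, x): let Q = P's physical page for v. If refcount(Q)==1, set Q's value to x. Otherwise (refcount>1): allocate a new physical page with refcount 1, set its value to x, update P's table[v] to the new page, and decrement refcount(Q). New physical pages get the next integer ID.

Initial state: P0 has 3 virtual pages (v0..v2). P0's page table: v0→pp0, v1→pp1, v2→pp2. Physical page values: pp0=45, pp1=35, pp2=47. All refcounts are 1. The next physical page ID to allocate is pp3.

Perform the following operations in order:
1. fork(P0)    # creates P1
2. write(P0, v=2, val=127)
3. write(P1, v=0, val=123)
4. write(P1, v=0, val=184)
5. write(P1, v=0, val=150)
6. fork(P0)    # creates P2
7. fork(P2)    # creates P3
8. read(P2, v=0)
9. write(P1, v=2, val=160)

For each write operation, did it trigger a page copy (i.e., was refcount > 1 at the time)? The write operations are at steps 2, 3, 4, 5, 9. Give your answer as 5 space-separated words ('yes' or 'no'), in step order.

Op 1: fork(P0) -> P1. 3 ppages; refcounts: pp0:2 pp1:2 pp2:2
Op 2: write(P0, v2, 127). refcount(pp2)=2>1 -> COPY to pp3. 4 ppages; refcounts: pp0:2 pp1:2 pp2:1 pp3:1
Op 3: write(P1, v0, 123). refcount(pp0)=2>1 -> COPY to pp4. 5 ppages; refcounts: pp0:1 pp1:2 pp2:1 pp3:1 pp4:1
Op 4: write(P1, v0, 184). refcount(pp4)=1 -> write in place. 5 ppages; refcounts: pp0:1 pp1:2 pp2:1 pp3:1 pp4:1
Op 5: write(P1, v0, 150). refcount(pp4)=1 -> write in place. 5 ppages; refcounts: pp0:1 pp1:2 pp2:1 pp3:1 pp4:1
Op 6: fork(P0) -> P2. 5 ppages; refcounts: pp0:2 pp1:3 pp2:1 pp3:2 pp4:1
Op 7: fork(P2) -> P3. 5 ppages; refcounts: pp0:3 pp1:4 pp2:1 pp3:3 pp4:1
Op 8: read(P2, v0) -> 45. No state change.
Op 9: write(P1, v2, 160). refcount(pp2)=1 -> write in place. 5 ppages; refcounts: pp0:3 pp1:4 pp2:1 pp3:3 pp4:1

yes yes no no no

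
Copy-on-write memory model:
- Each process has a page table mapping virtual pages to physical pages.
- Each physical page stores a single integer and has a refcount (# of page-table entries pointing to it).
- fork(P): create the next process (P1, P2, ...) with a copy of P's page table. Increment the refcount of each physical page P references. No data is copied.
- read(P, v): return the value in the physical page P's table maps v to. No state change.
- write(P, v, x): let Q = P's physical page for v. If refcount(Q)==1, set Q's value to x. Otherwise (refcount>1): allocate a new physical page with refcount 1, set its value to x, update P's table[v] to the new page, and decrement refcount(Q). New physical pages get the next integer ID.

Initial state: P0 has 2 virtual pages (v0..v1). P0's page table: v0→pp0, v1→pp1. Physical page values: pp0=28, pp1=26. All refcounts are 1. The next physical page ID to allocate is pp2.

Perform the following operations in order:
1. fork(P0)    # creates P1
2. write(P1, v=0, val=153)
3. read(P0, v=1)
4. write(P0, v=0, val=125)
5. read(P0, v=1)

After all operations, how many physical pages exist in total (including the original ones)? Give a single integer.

Op 1: fork(P0) -> P1. 2 ppages; refcounts: pp0:2 pp1:2
Op 2: write(P1, v0, 153). refcount(pp0)=2>1 -> COPY to pp2. 3 ppages; refcounts: pp0:1 pp1:2 pp2:1
Op 3: read(P0, v1) -> 26. No state change.
Op 4: write(P0, v0, 125). refcount(pp0)=1 -> write in place. 3 ppages; refcounts: pp0:1 pp1:2 pp2:1
Op 5: read(P0, v1) -> 26. No state change.

Answer: 3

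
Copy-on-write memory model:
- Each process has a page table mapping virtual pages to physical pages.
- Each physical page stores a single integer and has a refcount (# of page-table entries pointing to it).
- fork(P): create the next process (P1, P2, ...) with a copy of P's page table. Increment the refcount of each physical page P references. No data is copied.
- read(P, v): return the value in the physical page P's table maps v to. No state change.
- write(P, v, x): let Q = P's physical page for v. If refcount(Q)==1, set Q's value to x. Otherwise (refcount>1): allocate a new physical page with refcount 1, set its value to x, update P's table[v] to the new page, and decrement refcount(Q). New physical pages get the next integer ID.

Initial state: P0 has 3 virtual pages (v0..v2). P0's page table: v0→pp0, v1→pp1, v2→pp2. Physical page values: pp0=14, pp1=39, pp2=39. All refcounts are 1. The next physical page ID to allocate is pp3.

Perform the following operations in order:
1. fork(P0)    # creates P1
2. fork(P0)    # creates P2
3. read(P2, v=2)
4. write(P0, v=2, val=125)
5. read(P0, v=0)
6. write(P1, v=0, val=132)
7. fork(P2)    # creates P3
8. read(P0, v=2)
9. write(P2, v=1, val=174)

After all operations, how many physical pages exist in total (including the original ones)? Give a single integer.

Answer: 6

Derivation:
Op 1: fork(P0) -> P1. 3 ppages; refcounts: pp0:2 pp1:2 pp2:2
Op 2: fork(P0) -> P2. 3 ppages; refcounts: pp0:3 pp1:3 pp2:3
Op 3: read(P2, v2) -> 39. No state change.
Op 4: write(P0, v2, 125). refcount(pp2)=3>1 -> COPY to pp3. 4 ppages; refcounts: pp0:3 pp1:3 pp2:2 pp3:1
Op 5: read(P0, v0) -> 14. No state change.
Op 6: write(P1, v0, 132). refcount(pp0)=3>1 -> COPY to pp4. 5 ppages; refcounts: pp0:2 pp1:3 pp2:2 pp3:1 pp4:1
Op 7: fork(P2) -> P3. 5 ppages; refcounts: pp0:3 pp1:4 pp2:3 pp3:1 pp4:1
Op 8: read(P0, v2) -> 125. No state change.
Op 9: write(P2, v1, 174). refcount(pp1)=4>1 -> COPY to pp5. 6 ppages; refcounts: pp0:3 pp1:3 pp2:3 pp3:1 pp4:1 pp5:1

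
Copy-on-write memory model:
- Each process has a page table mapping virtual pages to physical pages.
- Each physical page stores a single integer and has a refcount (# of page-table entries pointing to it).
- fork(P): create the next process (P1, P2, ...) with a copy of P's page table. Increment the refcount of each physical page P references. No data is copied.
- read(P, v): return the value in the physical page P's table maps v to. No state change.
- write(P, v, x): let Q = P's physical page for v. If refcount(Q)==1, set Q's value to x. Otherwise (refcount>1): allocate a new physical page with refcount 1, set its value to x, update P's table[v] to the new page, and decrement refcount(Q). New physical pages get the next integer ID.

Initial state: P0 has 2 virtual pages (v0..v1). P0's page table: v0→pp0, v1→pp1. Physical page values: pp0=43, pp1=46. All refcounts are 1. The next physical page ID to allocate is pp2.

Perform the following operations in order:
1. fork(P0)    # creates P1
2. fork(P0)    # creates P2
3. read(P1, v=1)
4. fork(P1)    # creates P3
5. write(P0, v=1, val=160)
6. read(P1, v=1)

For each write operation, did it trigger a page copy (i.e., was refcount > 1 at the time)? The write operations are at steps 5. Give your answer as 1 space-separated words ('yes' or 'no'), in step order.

Op 1: fork(P0) -> P1. 2 ppages; refcounts: pp0:2 pp1:2
Op 2: fork(P0) -> P2. 2 ppages; refcounts: pp0:3 pp1:3
Op 3: read(P1, v1) -> 46. No state change.
Op 4: fork(P1) -> P3. 2 ppages; refcounts: pp0:4 pp1:4
Op 5: write(P0, v1, 160). refcount(pp1)=4>1 -> COPY to pp2. 3 ppages; refcounts: pp0:4 pp1:3 pp2:1
Op 6: read(P1, v1) -> 46. No state change.

yes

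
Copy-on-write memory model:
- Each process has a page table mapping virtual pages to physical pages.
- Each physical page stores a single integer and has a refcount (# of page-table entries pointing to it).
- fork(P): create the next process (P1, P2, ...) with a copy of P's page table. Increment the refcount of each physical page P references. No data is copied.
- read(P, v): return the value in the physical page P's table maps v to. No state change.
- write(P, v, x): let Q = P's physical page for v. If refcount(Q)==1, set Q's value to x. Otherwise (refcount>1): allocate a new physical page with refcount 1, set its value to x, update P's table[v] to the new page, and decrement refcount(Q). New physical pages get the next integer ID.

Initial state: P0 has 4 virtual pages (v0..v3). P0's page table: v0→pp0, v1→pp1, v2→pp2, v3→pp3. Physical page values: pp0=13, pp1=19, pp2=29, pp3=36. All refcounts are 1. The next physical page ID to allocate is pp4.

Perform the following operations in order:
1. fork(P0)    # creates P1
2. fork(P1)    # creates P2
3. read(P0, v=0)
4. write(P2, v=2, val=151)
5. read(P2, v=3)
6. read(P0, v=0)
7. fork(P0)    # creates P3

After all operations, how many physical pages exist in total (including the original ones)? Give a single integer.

Answer: 5

Derivation:
Op 1: fork(P0) -> P1. 4 ppages; refcounts: pp0:2 pp1:2 pp2:2 pp3:2
Op 2: fork(P1) -> P2. 4 ppages; refcounts: pp0:3 pp1:3 pp2:3 pp3:3
Op 3: read(P0, v0) -> 13. No state change.
Op 4: write(P2, v2, 151). refcount(pp2)=3>1 -> COPY to pp4. 5 ppages; refcounts: pp0:3 pp1:3 pp2:2 pp3:3 pp4:1
Op 5: read(P2, v3) -> 36. No state change.
Op 6: read(P0, v0) -> 13. No state change.
Op 7: fork(P0) -> P3. 5 ppages; refcounts: pp0:4 pp1:4 pp2:3 pp3:4 pp4:1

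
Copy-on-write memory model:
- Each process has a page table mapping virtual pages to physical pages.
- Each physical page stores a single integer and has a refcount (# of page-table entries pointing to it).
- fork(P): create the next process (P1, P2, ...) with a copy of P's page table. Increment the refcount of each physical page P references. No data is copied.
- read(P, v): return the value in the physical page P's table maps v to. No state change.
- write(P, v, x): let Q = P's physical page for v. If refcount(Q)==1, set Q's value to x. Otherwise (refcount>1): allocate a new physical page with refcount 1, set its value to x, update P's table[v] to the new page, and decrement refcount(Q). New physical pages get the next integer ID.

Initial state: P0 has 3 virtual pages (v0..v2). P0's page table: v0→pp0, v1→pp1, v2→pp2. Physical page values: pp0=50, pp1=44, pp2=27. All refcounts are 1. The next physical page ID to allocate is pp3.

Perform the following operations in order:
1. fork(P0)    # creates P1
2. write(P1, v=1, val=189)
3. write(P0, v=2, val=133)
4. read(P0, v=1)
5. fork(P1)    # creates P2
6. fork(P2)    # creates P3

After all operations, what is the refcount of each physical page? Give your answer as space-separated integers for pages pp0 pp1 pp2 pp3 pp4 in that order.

Op 1: fork(P0) -> P1. 3 ppages; refcounts: pp0:2 pp1:2 pp2:2
Op 2: write(P1, v1, 189). refcount(pp1)=2>1 -> COPY to pp3. 4 ppages; refcounts: pp0:2 pp1:1 pp2:2 pp3:1
Op 3: write(P0, v2, 133). refcount(pp2)=2>1 -> COPY to pp4. 5 ppages; refcounts: pp0:2 pp1:1 pp2:1 pp3:1 pp4:1
Op 4: read(P0, v1) -> 44. No state change.
Op 5: fork(P1) -> P2. 5 ppages; refcounts: pp0:3 pp1:1 pp2:2 pp3:2 pp4:1
Op 6: fork(P2) -> P3. 5 ppages; refcounts: pp0:4 pp1:1 pp2:3 pp3:3 pp4:1

Answer: 4 1 3 3 1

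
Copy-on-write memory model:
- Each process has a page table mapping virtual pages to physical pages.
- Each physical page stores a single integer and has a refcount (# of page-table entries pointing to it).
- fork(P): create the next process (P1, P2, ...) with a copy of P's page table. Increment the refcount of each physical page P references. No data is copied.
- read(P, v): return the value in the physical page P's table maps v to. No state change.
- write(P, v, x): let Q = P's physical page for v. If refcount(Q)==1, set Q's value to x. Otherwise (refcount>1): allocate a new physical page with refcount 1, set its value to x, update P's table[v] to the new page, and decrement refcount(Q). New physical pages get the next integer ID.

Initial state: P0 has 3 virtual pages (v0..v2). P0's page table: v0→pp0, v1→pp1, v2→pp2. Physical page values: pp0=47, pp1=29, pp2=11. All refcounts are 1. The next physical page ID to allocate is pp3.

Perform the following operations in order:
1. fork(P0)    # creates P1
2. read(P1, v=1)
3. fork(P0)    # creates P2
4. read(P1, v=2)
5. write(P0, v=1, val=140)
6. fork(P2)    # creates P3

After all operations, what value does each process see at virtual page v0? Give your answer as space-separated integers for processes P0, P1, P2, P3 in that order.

Answer: 47 47 47 47

Derivation:
Op 1: fork(P0) -> P1. 3 ppages; refcounts: pp0:2 pp1:2 pp2:2
Op 2: read(P1, v1) -> 29. No state change.
Op 3: fork(P0) -> P2. 3 ppages; refcounts: pp0:3 pp1:3 pp2:3
Op 4: read(P1, v2) -> 11. No state change.
Op 5: write(P0, v1, 140). refcount(pp1)=3>1 -> COPY to pp3. 4 ppages; refcounts: pp0:3 pp1:2 pp2:3 pp3:1
Op 6: fork(P2) -> P3. 4 ppages; refcounts: pp0:4 pp1:3 pp2:4 pp3:1
P0: v0 -> pp0 = 47
P1: v0 -> pp0 = 47
P2: v0 -> pp0 = 47
P3: v0 -> pp0 = 47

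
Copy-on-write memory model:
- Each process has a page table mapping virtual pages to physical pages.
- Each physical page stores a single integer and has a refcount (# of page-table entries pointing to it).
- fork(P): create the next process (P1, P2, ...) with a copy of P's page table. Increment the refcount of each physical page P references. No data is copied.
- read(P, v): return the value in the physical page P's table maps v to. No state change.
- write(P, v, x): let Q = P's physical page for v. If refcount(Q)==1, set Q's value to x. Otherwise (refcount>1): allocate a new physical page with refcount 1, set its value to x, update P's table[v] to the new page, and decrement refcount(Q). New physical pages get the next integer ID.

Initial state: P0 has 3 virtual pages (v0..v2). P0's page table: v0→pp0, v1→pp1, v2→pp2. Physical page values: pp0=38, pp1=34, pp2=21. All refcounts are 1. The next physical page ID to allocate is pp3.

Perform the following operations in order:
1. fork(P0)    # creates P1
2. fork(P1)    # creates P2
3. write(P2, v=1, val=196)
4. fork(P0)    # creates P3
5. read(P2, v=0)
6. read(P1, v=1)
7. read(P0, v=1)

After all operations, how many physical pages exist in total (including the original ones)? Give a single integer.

Answer: 4

Derivation:
Op 1: fork(P0) -> P1. 3 ppages; refcounts: pp0:2 pp1:2 pp2:2
Op 2: fork(P1) -> P2. 3 ppages; refcounts: pp0:3 pp1:3 pp2:3
Op 3: write(P2, v1, 196). refcount(pp1)=3>1 -> COPY to pp3. 4 ppages; refcounts: pp0:3 pp1:2 pp2:3 pp3:1
Op 4: fork(P0) -> P3. 4 ppages; refcounts: pp0:4 pp1:3 pp2:4 pp3:1
Op 5: read(P2, v0) -> 38. No state change.
Op 6: read(P1, v1) -> 34. No state change.
Op 7: read(P0, v1) -> 34. No state change.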